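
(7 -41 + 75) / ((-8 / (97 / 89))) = -3977/712 = -5.59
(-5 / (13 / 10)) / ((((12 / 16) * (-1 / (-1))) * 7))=-200/273 = -0.73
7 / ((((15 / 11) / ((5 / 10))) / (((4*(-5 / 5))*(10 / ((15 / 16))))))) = -109.51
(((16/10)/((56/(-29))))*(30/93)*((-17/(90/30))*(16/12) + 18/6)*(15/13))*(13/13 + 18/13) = 11890/3549 = 3.35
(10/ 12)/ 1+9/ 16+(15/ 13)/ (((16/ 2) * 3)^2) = 1163/832 = 1.40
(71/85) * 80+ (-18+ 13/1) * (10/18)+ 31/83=818060/12699 = 64.42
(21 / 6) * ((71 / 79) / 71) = 7/158 = 0.04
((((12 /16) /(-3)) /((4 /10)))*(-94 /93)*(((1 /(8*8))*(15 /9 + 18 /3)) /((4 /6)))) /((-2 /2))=-0.11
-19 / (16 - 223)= 19/207 = 0.09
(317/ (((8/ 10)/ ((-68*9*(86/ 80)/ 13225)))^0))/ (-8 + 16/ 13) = -46.83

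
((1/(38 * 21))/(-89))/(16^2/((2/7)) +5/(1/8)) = -1/66476592 = 0.00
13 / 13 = 1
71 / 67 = 1.06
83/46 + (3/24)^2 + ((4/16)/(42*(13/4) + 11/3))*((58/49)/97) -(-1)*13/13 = 572165803/202896064 = 2.82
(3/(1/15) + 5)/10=5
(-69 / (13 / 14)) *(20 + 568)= -568008/13 = -43692.92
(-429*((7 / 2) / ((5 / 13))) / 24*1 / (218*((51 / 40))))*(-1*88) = 286286/5559 = 51.50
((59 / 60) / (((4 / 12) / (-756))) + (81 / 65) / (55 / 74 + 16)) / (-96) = 23.23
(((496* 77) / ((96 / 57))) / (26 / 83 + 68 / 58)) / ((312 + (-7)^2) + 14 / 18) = 42.19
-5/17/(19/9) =-45/323 = -0.14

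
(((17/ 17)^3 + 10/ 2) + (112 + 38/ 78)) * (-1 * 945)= -1455615/13 = -111970.38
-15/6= -5/2 = -2.50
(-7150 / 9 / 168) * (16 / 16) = -3575/756 = -4.73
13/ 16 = 0.81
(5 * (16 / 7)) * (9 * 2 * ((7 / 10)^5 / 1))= 21609/625 = 34.57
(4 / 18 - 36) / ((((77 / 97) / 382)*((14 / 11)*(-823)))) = 852242/51849 = 16.44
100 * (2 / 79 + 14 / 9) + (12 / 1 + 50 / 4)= 259639/1422 = 182.59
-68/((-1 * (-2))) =-34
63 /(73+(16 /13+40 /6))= 0.78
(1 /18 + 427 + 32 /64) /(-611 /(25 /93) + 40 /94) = -4521400/24031629 = -0.19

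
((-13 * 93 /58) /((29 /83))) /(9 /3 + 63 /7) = -33449/6728 = -4.97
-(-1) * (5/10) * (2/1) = 1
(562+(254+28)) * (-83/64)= -17513/16 = -1094.56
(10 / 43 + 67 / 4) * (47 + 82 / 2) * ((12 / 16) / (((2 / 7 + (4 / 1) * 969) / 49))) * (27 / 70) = 5.47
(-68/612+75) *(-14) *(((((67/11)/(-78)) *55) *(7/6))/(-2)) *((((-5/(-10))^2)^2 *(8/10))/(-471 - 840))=1106371/11043864 = 0.10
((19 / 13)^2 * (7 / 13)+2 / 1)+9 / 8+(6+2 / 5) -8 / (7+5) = 2638651/263640 = 10.01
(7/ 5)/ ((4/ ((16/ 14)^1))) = 0.40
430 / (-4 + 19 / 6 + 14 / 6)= 860/3 = 286.67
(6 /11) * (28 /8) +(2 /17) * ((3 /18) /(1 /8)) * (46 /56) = 8003/3927 = 2.04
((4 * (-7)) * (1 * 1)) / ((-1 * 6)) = 14/3 = 4.67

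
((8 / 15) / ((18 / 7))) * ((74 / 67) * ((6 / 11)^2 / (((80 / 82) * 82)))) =518/608025 = 0.00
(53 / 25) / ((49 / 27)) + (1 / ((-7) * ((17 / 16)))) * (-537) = 73.37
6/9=2/3 = 0.67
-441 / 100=-4.41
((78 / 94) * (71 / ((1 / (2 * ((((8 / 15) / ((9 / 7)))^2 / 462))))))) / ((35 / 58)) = 3426176/47111625 = 0.07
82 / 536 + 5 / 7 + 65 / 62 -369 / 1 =-21348157/58156 = -367.08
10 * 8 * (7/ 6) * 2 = 560/3 = 186.67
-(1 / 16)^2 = -1/256 = 0.00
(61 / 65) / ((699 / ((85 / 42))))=1037/381654 = 0.00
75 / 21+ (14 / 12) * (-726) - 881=-12071/7 = -1724.43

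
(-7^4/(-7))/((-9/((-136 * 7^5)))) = 784012936/9 = 87112548.44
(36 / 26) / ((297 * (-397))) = -2/170313 = 0.00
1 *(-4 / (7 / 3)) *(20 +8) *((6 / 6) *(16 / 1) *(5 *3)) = -11520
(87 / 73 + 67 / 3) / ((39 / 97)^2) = 48475168/333099 = 145.53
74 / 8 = 37/4 = 9.25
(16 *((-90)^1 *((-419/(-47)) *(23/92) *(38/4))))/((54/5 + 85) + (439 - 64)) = -3582450/55319 = -64.76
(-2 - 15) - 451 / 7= -570/7 = -81.43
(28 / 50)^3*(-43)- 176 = -2867992/15625 = -183.55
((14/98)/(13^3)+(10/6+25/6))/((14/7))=538271/184548 = 2.92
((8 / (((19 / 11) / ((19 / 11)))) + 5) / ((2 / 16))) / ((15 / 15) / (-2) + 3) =208/5 = 41.60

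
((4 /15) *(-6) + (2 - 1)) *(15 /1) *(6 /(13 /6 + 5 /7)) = -2268/121 = -18.74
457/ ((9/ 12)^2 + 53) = 7312/857 = 8.53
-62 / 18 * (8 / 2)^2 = -496/9 = -55.11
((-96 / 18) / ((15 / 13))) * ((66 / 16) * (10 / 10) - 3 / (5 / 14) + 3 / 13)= 18.69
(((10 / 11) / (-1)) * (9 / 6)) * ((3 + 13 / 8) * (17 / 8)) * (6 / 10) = -5661/704 = -8.04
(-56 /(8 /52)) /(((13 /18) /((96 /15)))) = -16128/5 = -3225.60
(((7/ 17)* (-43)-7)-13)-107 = -2460/17 = -144.71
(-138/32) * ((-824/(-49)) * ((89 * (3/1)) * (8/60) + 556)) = -10511253/245 = -42903.07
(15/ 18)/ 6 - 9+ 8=-31/36 = -0.86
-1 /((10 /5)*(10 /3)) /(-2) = 0.08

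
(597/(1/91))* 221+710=12006977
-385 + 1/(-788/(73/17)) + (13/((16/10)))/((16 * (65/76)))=-41196633/107168 = -384.41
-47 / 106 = -0.44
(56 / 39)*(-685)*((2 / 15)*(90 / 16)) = -9590/13 = -737.69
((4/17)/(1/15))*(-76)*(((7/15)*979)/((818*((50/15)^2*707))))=-0.02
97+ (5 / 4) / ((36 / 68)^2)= 101.46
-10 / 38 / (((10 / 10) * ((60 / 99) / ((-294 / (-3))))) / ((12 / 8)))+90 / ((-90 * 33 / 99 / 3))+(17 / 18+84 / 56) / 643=-32029373/439812 = -72.83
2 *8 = 16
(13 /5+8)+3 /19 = 1022/95 = 10.76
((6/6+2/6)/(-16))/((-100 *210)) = 1/252000 = 0.00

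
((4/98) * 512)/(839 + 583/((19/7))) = 9728/490539 = 0.02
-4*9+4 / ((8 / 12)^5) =-45/8 = -5.62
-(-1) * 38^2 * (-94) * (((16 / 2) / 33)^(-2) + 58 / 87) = -57602965/24 = -2400123.54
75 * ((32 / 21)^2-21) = -205925/147 = -1400.85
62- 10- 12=40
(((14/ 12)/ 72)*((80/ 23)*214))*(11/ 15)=16478/1863 = 8.84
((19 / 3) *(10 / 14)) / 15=19/63 = 0.30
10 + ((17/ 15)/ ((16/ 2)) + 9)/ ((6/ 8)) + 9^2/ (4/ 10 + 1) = 50429/630 = 80.05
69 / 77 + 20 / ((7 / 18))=4029/77 = 52.32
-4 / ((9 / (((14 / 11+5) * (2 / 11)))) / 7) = -1288/363 = -3.55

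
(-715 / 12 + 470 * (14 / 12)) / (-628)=-1955/2512 = -0.78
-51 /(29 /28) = -1428/29 = -49.24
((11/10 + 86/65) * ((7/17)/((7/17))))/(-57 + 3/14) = -147/3445 = -0.04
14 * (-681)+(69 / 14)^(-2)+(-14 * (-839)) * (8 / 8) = 10531528/4761 = 2212.04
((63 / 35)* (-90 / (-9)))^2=324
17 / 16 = 1.06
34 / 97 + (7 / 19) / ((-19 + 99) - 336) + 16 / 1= 7713625/471808 = 16.35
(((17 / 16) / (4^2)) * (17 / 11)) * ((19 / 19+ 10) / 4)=289/1024 = 0.28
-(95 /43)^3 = -857375/79507 = -10.78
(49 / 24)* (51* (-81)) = -67473/8 = -8434.12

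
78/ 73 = 1.07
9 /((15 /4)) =12/5 = 2.40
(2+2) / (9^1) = 0.44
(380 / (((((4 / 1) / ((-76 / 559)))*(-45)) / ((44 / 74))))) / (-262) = -15884/24385257 = 0.00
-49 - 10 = -59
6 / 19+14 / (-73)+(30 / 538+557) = 207885444/373103 = 557.18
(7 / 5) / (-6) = -7/30 = -0.23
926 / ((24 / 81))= 12501/4 = 3125.25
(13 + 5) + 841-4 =855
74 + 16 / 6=230/3 = 76.67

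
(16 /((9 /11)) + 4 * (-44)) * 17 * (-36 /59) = 1622.78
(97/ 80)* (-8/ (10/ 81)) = -7857/100 = -78.57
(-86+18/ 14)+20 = -64.71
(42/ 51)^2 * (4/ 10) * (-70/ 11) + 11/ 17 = -3431/3179 = -1.08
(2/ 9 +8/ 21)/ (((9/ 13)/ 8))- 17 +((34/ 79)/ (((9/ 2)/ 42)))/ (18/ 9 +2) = -404291/44793 = -9.03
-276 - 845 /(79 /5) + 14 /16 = -207679/632 = -328.61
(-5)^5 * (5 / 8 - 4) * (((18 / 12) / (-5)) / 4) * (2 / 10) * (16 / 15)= -168.75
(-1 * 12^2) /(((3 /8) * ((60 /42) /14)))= -18816/5 = -3763.20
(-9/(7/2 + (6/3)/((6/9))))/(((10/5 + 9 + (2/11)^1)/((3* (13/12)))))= -33/82 = -0.40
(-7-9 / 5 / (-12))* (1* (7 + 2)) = -1233/20 = -61.65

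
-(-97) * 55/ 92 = 5335/92 = 57.99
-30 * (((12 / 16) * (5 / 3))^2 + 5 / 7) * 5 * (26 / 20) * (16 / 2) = -49725/14 = -3551.79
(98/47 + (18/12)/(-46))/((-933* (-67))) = 8875/270297564 = 0.00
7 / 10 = 0.70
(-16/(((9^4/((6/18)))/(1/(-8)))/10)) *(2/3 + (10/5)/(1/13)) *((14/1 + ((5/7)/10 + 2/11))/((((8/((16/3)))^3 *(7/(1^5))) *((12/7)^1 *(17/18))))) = 7024000/695656269 = 0.01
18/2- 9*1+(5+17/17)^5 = 7776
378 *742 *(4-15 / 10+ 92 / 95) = 92416842/95 = 972808.86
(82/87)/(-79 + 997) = 41/39933 = 0.00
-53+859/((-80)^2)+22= -197541/6400 = -30.87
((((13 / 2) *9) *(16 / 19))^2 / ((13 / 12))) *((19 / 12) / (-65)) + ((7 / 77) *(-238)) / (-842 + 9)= -398978/7315 = -54.54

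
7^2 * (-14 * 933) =-640038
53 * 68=3604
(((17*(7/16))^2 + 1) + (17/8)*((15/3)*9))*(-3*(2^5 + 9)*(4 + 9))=-62196303/256 = -242954.31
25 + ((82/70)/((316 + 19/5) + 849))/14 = 14317841/572712 = 25.00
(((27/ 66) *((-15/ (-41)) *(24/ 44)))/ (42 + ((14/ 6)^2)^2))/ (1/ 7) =32805/4112669 = 0.01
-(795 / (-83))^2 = -632025/6889 = -91.74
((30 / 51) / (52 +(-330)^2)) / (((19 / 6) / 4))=30/4398937 = 0.00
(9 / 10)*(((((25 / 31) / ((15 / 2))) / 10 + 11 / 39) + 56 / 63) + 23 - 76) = -37589/806 = -46.64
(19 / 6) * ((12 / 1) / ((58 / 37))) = 703/29 = 24.24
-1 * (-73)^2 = -5329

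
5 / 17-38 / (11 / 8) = -5113/187 = -27.34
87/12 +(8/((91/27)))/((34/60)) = 70783/6188 = 11.44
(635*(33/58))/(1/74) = 26735.69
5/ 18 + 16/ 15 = 1.34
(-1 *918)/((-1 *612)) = 3/2 = 1.50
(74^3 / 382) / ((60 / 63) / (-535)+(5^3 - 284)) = -455269164/68239907 = -6.67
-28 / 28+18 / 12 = 1/2 = 0.50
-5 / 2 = -2.50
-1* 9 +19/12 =-7.42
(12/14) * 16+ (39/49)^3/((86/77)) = 20475165/1445402 = 14.17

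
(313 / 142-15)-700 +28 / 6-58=-326371/426 = -766.13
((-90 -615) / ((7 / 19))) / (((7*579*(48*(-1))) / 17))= 75905/453936 = 0.17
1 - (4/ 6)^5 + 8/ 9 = 427/243 = 1.76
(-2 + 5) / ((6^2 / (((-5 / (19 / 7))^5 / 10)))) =-10504375/59426376 = -0.18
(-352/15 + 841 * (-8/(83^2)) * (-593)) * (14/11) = 803888848/1136685 = 707.22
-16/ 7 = -2.29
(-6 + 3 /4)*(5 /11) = -105/44 = -2.39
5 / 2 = 2.50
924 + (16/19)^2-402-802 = -100824/361 = -279.29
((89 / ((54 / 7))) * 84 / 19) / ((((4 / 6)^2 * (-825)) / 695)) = -606179/6270 = -96.68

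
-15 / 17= -0.88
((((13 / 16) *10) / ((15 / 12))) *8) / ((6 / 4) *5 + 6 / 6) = 104/17 = 6.12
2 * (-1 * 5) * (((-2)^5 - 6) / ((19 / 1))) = 20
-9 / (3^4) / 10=-1/90 = -0.01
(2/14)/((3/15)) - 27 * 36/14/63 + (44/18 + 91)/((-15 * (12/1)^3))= -0.39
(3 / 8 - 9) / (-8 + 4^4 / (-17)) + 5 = 16853/3136 = 5.37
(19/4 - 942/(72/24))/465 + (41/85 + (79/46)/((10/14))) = 323143/145452 = 2.22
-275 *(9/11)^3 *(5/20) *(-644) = 2934225/121 = 24249.79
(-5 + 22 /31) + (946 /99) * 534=474149/93 = 5098.38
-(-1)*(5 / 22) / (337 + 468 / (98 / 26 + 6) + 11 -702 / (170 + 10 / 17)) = 460375/793630101 = 0.00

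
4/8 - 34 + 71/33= -2069/66 = -31.35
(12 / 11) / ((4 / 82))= 246/11 = 22.36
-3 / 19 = -0.16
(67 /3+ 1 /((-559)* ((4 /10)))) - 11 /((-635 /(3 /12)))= 95130017/4259580 = 22.33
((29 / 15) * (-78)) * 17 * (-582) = 7460076/5 = 1492015.20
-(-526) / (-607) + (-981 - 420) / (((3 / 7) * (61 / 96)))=-190523254/37027 = -5145.52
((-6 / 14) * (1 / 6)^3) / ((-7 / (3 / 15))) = 1/17640 = 0.00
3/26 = 0.12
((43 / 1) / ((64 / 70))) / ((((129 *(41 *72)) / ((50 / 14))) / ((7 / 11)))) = 875/3117312 = 0.00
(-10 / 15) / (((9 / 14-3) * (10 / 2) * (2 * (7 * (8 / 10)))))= 1/198 = 0.01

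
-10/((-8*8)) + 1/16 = 7/32 = 0.22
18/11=1.64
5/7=0.71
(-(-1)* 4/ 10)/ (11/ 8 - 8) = -16/265 = -0.06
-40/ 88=-5/11 = -0.45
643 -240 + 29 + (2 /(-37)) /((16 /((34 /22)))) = 1406575/3256 = 431.99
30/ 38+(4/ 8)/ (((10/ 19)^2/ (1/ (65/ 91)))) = 63013/19000 = 3.32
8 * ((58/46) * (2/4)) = 116/23 = 5.04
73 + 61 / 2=207/2 = 103.50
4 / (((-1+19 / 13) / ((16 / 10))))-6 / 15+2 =232/15 = 15.47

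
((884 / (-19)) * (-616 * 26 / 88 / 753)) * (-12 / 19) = -643552/90611 = -7.10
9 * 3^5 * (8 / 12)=1458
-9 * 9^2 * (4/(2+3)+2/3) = -5346/5 = -1069.20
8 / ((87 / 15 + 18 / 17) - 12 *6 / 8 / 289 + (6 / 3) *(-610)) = -5780/876517 = -0.01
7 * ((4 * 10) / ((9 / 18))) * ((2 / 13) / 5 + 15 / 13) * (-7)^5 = -144943568/13 = -11149505.23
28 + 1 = 29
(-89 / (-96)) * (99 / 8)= 2937/256 = 11.47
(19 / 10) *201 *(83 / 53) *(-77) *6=-73221687/265 = -276308.25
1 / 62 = 0.02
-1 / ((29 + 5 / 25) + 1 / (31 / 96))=-155/5006 = -0.03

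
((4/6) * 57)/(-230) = -19/115 = -0.17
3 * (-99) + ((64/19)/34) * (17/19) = -107185/361 = -296.91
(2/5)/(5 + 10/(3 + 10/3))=0.06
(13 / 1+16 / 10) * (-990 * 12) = -173448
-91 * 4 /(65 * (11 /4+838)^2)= -448/56548845 = 0.00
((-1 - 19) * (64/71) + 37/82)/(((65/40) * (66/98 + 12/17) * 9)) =-113657852/130444821 = -0.87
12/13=0.92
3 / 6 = 1/2 = 0.50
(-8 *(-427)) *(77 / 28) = 9394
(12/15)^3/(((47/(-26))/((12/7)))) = -0.49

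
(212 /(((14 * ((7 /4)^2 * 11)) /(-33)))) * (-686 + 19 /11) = 38297376/3773 = 10150.38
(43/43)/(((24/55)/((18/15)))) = 11/4 = 2.75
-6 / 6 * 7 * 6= -42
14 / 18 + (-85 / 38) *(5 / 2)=-3293/684 = -4.81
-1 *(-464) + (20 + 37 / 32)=15525/32 = 485.16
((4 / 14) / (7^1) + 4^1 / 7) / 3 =10/49 = 0.20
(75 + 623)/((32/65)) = 22685/16 = 1417.81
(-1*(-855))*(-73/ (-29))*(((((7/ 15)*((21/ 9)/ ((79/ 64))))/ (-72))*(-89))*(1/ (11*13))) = 48389656/2948517 = 16.41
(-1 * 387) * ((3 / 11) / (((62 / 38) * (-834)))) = 7353/94798 = 0.08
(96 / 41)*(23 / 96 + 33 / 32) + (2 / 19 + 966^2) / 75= 727102456/58425 = 12445.06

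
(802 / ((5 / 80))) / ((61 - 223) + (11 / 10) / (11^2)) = -1411520/17819 = -79.21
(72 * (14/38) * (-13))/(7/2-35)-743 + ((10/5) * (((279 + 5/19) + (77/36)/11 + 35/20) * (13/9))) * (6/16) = -1754095/4104 = -427.41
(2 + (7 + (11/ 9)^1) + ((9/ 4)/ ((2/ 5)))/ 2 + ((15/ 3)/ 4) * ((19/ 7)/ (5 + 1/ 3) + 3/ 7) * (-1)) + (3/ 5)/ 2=35029/2880 = 12.16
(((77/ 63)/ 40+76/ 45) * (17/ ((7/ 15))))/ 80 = 10523/13440 = 0.78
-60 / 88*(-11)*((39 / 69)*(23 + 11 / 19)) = 43680/437 = 99.95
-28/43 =-0.65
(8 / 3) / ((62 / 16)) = 64/93 = 0.69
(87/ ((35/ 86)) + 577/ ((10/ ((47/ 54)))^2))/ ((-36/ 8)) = -445272391/9185400 = -48.48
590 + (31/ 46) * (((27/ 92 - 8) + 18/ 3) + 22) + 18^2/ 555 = 473087101/782920 = 604.26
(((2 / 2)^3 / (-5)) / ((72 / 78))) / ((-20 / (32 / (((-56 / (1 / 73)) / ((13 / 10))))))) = -169/1533000 = 0.00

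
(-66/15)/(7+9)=-11/40 = -0.28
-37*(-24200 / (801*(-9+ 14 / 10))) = -2238500/15219 = -147.09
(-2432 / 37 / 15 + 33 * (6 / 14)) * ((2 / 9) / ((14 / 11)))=417131/244755 = 1.70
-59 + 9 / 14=-58.36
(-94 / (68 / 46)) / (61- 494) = 1081/7361 = 0.15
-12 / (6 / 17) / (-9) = 34/9 = 3.78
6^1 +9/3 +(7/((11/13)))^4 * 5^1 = 343006574/14641 = 23427.81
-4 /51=-0.08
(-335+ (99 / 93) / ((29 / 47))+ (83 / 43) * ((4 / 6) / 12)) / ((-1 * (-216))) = -231826619/150298416 = -1.54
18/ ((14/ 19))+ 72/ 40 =918/35 = 26.23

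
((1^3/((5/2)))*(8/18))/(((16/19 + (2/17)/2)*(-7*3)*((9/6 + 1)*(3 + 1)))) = -1292/1374975 = 0.00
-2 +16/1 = 14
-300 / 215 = -60/43 = -1.40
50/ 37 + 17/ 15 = 1379/555 = 2.48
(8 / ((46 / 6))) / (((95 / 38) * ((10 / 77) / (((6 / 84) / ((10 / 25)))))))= 66/115 = 0.57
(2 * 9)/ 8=9/4 = 2.25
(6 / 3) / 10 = 1/5 = 0.20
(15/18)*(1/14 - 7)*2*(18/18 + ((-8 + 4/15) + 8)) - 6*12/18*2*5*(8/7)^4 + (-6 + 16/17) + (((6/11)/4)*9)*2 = -85.47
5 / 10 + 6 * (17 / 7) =15.07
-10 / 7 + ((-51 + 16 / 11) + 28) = -1769/77 = -22.97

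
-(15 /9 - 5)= 10/3 = 3.33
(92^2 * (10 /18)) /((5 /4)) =33856/9 = 3761.78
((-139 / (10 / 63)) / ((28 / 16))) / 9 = -278/5 = -55.60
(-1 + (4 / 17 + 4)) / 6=55/102 = 0.54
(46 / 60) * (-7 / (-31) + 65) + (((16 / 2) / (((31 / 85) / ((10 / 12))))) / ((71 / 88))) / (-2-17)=30620297/627285 = 48.81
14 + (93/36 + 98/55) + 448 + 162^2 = 17628841/660 = 26710.37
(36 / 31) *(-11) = -396/31 = -12.77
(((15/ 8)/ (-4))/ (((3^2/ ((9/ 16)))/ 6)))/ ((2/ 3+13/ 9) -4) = 405/4352 = 0.09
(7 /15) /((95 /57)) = 7/25 = 0.28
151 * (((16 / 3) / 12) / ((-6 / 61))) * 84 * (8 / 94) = -2063264/423 = -4877.69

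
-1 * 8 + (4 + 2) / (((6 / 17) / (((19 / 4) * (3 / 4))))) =52.56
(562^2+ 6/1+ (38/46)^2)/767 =167085011/405743 = 411.80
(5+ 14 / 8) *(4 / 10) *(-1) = -27/10 = -2.70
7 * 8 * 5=280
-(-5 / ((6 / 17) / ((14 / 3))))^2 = -4370.68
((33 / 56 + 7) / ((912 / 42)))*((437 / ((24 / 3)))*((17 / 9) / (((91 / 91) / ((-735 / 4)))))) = -6626.44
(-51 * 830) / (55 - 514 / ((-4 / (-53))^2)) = 112880/240491 = 0.47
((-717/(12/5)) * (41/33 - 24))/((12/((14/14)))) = 897445/1584 = 566.57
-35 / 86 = -0.41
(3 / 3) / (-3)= -1/3 = -0.33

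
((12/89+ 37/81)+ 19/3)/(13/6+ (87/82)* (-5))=-1023401/463779 = -2.21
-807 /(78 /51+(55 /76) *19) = -52.82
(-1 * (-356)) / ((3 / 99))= 11748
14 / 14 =1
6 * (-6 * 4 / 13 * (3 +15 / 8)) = -54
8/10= 4/5 = 0.80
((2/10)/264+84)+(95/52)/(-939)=150388113/1790360 = 84.00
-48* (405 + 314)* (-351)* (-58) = -702595296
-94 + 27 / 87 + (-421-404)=-26642/29 = -918.69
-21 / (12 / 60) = -105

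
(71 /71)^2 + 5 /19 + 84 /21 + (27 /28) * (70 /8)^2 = 79.09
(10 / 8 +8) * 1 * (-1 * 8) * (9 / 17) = -666/17 = -39.18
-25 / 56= -0.45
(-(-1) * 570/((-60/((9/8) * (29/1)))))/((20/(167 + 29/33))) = -457881/176 = -2601.60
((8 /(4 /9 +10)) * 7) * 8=2016/47 = 42.89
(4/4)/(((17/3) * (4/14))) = 21/34 = 0.62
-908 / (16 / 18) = -2043/2 = -1021.50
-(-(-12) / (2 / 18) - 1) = -107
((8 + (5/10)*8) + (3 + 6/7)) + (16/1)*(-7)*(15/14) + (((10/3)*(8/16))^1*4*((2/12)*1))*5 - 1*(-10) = -5581/63 = -88.59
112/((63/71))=1136/9 = 126.22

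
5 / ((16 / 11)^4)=73205/65536 = 1.12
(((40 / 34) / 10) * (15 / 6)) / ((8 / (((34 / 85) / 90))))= 1/6120 = 0.00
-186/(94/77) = -7161/47 = -152.36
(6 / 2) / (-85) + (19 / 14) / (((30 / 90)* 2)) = 4761/2380 = 2.00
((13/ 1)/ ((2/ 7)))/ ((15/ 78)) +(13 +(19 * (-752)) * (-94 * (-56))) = -376058912/5 = -75211782.40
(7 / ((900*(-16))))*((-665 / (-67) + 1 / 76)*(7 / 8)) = -275527/65177600 = 0.00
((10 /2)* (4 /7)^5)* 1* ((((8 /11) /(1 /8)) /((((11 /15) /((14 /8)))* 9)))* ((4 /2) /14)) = 409600/6100941 = 0.07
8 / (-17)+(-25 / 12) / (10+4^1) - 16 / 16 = -4625/2856 = -1.62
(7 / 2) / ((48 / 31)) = 217/96 = 2.26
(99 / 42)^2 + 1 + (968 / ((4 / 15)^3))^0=1481/196 = 7.56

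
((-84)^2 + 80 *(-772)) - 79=-54783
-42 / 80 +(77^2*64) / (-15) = -25297.59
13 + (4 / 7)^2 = 653/49 = 13.33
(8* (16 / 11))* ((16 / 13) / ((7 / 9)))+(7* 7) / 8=196505/8008 = 24.54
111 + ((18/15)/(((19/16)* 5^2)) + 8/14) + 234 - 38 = 5114047/16625 = 307.61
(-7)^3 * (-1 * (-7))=-2401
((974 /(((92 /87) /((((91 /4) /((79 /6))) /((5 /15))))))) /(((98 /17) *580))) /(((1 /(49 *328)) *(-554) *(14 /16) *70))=-119143089/176158150 = -0.68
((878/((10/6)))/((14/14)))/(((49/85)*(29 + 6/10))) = 111945/3626 = 30.87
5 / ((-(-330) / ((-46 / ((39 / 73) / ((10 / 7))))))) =-16790/9009 = -1.86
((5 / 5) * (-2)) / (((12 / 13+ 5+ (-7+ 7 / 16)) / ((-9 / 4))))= -936/133 = -7.04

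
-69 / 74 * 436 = -15042/37 = -406.54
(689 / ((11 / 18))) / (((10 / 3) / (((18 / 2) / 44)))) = 167427/2420 = 69.18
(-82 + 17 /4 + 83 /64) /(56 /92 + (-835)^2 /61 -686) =-0.01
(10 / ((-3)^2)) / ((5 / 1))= 2/9 = 0.22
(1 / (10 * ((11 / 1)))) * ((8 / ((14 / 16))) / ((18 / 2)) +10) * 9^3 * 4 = 112428/385 = 292.02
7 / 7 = 1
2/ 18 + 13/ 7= 1.97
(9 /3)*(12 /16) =9/4 = 2.25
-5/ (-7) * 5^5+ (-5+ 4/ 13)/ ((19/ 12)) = 3854251/1729 = 2229.18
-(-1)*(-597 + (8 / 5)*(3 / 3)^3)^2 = 8862529/25 = 354501.16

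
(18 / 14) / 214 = 9/1498 = 0.01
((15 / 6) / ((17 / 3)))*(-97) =-1455/34 = -42.79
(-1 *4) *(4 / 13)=-16/13 = -1.23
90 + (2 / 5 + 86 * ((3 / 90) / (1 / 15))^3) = 2023/20 = 101.15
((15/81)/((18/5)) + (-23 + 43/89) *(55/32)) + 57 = 3174947/173016 = 18.35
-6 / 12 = -0.50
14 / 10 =7/5 = 1.40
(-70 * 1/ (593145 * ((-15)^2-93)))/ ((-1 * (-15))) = -1/16777530 = 0.00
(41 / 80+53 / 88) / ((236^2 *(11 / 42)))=20601/269568640 = 0.00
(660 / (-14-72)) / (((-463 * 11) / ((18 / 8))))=135/39818 = 0.00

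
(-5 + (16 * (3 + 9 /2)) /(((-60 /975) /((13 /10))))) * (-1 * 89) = 226060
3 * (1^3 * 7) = 21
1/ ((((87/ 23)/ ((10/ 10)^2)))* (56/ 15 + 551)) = 115/241309 = 0.00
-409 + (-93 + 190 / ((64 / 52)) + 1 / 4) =-2779/8 = -347.38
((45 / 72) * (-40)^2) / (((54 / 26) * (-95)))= -2600/513 = -5.07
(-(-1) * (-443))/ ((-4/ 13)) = 5759/4 = 1439.75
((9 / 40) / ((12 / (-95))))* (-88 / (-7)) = -627/28 = -22.39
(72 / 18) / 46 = 2/23 = 0.09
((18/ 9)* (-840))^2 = 2822400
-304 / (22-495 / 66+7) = -608/43 = -14.14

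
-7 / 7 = -1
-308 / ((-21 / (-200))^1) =-8800/3 = -2933.33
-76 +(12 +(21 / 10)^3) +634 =579261/1000 = 579.26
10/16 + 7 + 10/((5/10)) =221/8 = 27.62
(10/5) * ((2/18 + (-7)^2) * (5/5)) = 884/9 = 98.22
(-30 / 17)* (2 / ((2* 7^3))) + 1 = 5801/5831 = 0.99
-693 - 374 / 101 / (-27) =-1889437/2727 = -692.86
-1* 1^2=-1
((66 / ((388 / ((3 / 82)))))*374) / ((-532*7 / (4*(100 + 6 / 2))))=-1906839/7405174 = -0.26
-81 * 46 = -3726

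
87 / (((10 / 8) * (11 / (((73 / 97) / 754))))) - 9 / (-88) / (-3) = -1401/50440 = -0.03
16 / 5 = 3.20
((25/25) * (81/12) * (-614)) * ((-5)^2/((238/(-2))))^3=129515625/3370318 = 38.43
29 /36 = 0.81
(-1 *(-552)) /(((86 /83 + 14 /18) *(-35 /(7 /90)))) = -22908/33875 = -0.68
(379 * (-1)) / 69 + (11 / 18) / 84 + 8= 87445/34776 = 2.51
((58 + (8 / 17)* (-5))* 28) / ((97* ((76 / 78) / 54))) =27891864/31331 = 890.23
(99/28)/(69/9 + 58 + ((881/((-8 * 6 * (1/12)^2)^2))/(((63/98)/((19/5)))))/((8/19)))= 1485/46779607 = 0.00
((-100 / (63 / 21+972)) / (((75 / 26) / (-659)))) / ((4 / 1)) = 1318/225 = 5.86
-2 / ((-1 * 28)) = 1/14 = 0.07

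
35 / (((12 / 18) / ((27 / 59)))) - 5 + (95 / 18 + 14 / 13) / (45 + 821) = 227555623/11955996 = 19.03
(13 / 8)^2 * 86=7267/32 = 227.09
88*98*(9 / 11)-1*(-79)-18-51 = 7066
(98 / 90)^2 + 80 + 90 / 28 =2392739/28350 = 84.40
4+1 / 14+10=197/14 = 14.07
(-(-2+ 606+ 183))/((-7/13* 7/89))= 910559/49 = 18582.84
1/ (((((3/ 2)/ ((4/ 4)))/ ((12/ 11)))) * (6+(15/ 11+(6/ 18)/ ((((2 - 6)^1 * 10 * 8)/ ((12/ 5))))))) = 3200/32389 = 0.10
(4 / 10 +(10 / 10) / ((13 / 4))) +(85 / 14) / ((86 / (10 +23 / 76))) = 8535259/5947760 = 1.44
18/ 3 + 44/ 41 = 290/41 = 7.07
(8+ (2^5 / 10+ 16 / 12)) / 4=47/15 = 3.13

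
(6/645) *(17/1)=34/215 = 0.16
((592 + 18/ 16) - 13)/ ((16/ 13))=60333/128 = 471.35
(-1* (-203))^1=203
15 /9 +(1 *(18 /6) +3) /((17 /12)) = 301/51 = 5.90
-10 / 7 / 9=-10/63 = -0.16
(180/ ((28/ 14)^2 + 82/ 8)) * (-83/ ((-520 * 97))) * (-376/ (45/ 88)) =-5492608/359385 = -15.28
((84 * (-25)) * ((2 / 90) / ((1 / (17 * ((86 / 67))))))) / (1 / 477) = -32544120/67 = -485733.13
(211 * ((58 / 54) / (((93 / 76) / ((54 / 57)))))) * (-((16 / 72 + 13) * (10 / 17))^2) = -239864800/22599 = -10613.96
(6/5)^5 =7776/3125 = 2.49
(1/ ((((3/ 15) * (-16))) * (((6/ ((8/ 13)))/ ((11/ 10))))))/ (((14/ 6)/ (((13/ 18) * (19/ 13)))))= -209/13104 = -0.02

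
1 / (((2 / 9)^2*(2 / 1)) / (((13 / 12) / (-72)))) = -0.15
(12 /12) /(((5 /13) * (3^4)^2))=13/32805 = 0.00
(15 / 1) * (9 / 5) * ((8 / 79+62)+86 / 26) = 1813725/1027 = 1766.04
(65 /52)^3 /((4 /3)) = 1.46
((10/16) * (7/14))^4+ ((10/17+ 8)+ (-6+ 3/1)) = 6236545/1114112 = 5.60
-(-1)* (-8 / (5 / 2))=-16/5 = -3.20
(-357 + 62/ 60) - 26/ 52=-5347/15 = -356.47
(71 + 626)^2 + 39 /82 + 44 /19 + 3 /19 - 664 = 755860505/1558 = 485147.95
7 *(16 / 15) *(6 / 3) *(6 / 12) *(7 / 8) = 6.53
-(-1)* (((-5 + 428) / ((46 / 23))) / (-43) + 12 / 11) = -3621/946 = -3.83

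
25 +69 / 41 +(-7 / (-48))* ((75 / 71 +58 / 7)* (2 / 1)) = 2054539/69864 = 29.41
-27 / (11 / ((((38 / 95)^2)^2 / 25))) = -432/171875 = 0.00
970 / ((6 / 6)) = 970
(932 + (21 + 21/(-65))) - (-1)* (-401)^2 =10513989/65 = 161753.68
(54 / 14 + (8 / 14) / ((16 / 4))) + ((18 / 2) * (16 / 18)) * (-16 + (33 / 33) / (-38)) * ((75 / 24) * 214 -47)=-1514507/19 = -79710.89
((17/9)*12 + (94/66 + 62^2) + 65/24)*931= 951380521/264 = 3603714.09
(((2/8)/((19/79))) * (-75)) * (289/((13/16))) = -6849300/247 = -27729.96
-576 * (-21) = 12096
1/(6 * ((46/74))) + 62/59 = 10739/8142 = 1.32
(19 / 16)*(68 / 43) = 323/172 = 1.88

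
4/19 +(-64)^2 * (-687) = -53465084/19 = -2813951.79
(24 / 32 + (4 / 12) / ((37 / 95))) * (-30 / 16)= -3565/1184 = -3.01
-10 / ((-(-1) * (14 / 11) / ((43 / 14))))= -2365/98 = -24.13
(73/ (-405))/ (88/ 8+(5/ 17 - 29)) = 1241/121905 = 0.01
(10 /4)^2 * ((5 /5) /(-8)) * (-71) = 1775/32 = 55.47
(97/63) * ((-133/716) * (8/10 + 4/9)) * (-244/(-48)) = -786961/434970 = -1.81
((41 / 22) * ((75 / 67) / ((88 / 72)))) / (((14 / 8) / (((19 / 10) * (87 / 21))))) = 3049785/397243 = 7.68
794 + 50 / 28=11141/14 = 795.79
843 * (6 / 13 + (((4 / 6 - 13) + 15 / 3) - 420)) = -359852.92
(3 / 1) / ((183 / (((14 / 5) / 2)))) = 7/305 = 0.02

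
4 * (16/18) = 32/9 = 3.56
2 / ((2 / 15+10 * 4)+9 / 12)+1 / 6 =0.22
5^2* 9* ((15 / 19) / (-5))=-675/19 = -35.53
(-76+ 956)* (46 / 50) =809.60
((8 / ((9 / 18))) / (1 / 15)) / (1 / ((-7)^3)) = -82320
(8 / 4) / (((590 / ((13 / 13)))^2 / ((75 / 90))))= 1/208860 = 0.00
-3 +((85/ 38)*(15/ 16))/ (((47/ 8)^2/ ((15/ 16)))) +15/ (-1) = -6024699/335768 = -17.94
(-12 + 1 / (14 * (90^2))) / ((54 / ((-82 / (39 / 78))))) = 55792759/1530900 = 36.44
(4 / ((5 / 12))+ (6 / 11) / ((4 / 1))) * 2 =1071/55 = 19.47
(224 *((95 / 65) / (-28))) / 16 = -19/26 = -0.73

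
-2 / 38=-0.05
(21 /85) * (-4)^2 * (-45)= -3024/17 = -177.88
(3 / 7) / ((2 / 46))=69/7 = 9.86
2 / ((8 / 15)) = 15/4 = 3.75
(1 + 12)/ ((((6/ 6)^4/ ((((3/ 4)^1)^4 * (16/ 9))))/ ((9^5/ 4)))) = 6908733/64 = 107948.95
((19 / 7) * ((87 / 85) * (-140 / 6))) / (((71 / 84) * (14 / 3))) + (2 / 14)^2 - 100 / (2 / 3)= -9842207/59143 = -166.41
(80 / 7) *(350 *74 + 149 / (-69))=142956080/483 = 295975.32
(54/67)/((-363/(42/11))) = -0.01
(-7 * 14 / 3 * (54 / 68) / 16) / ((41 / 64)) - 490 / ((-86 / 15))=2485623/29971 = 82.93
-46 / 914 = -23/457 = -0.05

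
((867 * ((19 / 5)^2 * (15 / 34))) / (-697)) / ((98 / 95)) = -61731/8036 = -7.68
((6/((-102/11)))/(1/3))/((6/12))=-66/17 = -3.88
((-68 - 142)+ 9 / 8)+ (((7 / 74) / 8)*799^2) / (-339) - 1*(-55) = -35349673/200688 = -176.14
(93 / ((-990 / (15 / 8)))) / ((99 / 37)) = -1147/17424 = -0.07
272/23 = 11.83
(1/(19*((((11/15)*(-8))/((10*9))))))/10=-135/1672 = -0.08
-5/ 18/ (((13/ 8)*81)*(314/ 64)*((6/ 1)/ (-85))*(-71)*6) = -13600/950761071 = 0.00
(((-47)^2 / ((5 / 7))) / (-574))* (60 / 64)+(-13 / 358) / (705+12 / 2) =-843420191/166976928 = -5.05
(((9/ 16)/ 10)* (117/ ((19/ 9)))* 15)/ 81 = 351/608 = 0.58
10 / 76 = 5/38 = 0.13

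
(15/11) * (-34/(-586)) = 255/3223 = 0.08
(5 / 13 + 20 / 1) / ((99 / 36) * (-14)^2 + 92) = 0.03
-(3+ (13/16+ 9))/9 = -205/144 = -1.42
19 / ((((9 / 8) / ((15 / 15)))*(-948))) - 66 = -140816/2133 = -66.02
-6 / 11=-0.55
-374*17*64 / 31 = -13126.19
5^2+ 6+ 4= 35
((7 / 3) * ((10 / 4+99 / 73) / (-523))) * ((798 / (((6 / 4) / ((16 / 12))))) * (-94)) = 394163056/343611 = 1147.12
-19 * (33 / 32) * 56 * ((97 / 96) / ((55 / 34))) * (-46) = 5044291/160 = 31526.82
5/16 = 0.31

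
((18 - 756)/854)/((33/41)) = -5043/4697 = -1.07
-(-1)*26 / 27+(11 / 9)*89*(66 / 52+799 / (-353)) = -26561497/247806 = -107.19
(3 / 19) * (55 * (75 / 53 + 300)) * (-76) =-10543500/53 = -198933.96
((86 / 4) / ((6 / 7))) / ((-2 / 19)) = -5719/24 = -238.29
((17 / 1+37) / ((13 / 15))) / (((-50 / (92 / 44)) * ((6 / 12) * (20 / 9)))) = -2.35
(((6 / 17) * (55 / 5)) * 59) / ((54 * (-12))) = -0.35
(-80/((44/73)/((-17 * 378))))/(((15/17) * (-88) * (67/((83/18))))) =-12257357/16214 = -755.97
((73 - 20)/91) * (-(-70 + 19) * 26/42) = 901/49 = 18.39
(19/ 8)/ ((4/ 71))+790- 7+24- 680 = 5413/32 = 169.16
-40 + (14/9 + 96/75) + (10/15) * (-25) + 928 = 196688/225 = 874.17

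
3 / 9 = 1/3 = 0.33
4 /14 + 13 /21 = 19/21 = 0.90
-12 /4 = -3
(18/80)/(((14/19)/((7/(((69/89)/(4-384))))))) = -1047.68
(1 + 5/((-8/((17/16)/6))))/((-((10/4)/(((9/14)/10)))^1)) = -2049/89600 = -0.02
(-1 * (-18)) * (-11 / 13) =-198/13 = -15.23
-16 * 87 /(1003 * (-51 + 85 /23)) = 2001/68204 = 0.03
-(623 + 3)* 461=-288586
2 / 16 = 1/8 = 0.12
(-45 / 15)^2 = 9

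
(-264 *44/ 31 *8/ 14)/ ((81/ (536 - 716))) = 309760/651 = 475.82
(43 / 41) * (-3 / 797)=-129/32677 = 0.00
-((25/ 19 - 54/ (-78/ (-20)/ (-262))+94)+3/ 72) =-22070239/5928 = -3723.05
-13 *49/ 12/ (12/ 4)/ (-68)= 637/2448 = 0.26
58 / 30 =29/15 = 1.93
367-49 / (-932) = 342093/932 = 367.05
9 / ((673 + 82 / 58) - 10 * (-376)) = 87/42866 = 0.00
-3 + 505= 502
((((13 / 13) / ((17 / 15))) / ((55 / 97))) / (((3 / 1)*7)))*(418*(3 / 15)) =3686/595 = 6.19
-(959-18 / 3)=-953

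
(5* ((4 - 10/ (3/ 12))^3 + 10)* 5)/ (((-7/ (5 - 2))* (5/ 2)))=199911.43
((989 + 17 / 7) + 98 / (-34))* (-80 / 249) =-9410960/29631 = -317.61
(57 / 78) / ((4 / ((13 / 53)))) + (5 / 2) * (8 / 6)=3.38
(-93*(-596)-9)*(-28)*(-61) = 94655652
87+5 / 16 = 1397/16 = 87.31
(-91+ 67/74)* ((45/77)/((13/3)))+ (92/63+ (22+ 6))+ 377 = 37553267/95238 = 394.31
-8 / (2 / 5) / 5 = -4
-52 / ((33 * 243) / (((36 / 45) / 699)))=-208/28026405 = 0.00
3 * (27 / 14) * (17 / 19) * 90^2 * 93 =518647050/133 = 3899601.88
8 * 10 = 80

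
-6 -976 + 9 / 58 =-56947/58 = -981.84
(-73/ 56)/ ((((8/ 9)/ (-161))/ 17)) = 256887/64 = 4013.86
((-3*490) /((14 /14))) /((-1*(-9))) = -163.33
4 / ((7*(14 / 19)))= 38/49 = 0.78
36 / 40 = 9/10 = 0.90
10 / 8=5/4 = 1.25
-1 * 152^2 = -23104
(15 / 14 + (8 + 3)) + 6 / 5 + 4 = 1209/70 = 17.27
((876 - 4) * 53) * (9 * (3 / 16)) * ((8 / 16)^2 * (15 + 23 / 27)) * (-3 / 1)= -1854417/2 = -927208.50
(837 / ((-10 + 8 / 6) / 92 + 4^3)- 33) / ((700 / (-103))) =18078663/6173300 = 2.93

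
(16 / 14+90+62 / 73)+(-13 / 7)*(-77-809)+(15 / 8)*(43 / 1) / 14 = 14252237/8176 = 1743.18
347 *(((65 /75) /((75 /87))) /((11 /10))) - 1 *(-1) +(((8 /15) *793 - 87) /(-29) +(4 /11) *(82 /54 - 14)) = 65031238/215325 = 302.01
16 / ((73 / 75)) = 1200/73 = 16.44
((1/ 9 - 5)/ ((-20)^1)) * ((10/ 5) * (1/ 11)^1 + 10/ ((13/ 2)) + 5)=961/585 = 1.64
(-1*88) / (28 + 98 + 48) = -44/87 = -0.51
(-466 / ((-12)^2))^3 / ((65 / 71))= -898102927/24261120 = -37.02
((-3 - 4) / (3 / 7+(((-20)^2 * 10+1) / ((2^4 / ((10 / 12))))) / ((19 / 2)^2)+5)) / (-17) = 424536/7977539 = 0.05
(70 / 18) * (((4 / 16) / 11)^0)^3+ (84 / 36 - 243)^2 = 173773/3 = 57924.33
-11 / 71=-0.15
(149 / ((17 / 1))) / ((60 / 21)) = 1043/340 = 3.07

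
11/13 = 0.85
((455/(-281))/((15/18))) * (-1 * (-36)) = -19656/281 = -69.95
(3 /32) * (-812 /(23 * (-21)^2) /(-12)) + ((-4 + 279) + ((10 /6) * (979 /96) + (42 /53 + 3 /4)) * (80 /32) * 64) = 885039353/273056 = 3241.24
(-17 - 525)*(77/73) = -41734/73 = -571.70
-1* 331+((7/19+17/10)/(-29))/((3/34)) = -914132/2755 = -331.81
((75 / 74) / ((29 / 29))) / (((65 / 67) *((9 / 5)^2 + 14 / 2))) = 25125/246272 = 0.10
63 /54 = 7/6 = 1.17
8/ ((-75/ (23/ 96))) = -23/900 = -0.03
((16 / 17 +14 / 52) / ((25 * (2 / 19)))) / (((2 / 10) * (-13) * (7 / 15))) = -30495/80444 = -0.38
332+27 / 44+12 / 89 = 1303043/3916 = 332.75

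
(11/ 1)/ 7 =11/7 = 1.57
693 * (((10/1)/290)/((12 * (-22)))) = -21/232 = -0.09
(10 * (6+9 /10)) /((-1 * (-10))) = 69/10 = 6.90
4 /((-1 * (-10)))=2/5 = 0.40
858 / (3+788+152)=858/943 = 0.91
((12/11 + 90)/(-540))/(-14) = 167/13860 = 0.01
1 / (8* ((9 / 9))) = 1/8 = 0.12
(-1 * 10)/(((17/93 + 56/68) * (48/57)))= -150195/12728 = -11.80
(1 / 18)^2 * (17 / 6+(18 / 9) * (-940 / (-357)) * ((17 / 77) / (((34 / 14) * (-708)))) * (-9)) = 1315747/150137064 = 0.01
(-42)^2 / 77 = 252/11 = 22.91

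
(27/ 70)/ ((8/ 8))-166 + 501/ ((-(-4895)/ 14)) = -11251351/68530 = -164.18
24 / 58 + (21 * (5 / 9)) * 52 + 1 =52903/87 = 608.08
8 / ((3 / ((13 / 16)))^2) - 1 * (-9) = 2761/288 = 9.59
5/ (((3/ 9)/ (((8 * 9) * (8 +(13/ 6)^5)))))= 60208.47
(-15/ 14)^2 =225/196 = 1.15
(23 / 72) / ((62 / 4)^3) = 23/268119 = 0.00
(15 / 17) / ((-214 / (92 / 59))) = -690/107321 = -0.01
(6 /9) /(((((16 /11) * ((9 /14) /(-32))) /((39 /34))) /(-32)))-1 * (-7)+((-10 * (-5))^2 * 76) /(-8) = -3504551/153 = -22905.56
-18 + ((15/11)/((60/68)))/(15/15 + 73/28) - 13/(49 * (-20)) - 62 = -86621477/1088780 = -79.56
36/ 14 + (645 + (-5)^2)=4708/7 = 672.57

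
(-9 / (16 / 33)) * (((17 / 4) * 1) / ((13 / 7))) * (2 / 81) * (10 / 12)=-6545/7488 = -0.87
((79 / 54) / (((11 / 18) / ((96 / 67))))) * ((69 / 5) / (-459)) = -58144/563805 = -0.10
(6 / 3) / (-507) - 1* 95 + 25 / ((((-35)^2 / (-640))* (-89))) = -209731807/2211027 = -94.86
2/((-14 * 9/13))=-13/63 = -0.21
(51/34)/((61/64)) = 1.57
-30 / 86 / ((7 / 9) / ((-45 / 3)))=2025/301 = 6.73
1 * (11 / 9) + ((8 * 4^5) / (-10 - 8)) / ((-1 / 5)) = 20491/9 = 2276.78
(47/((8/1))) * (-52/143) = -47/22 = -2.14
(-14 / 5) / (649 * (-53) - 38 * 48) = 14/181105 = 0.00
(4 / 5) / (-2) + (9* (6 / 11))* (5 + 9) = 3758/55 = 68.33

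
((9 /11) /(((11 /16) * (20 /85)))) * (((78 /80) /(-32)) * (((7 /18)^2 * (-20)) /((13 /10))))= 0.36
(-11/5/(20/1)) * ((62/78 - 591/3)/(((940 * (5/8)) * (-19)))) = -42086/21766875 = 0.00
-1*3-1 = -4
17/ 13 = 1.31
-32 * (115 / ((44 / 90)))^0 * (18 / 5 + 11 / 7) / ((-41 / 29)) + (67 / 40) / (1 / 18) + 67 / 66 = 28075079/189420 = 148.22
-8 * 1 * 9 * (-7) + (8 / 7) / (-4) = 503.71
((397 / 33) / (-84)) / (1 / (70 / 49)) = -1985/9702 = -0.20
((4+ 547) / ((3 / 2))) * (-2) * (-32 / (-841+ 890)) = 70528/147 = 479.78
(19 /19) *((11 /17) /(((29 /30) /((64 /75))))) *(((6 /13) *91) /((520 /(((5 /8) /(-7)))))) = -132/32045 = 0.00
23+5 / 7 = 166/7 = 23.71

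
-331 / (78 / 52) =-662/3 = -220.67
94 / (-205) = -94/205 = -0.46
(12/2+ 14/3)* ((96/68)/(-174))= -128/1479 = -0.09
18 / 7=2.57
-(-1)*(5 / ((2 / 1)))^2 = 25/4 = 6.25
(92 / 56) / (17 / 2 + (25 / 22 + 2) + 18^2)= 253/51688 = 0.00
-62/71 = -0.87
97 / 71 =1.37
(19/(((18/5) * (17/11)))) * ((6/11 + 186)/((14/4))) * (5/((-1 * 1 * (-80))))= 5415/476 = 11.38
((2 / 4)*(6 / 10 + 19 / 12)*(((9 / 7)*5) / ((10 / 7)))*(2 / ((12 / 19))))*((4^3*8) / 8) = 4978/5 = 995.60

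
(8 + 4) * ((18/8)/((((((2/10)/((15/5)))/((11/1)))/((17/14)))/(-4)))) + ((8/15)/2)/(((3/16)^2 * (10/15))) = -6812566/315 = -21627.19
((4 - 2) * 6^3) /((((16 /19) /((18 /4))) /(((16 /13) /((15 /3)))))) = 36936/65 = 568.25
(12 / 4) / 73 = 3/73 = 0.04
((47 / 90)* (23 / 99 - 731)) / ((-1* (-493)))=-1700131/2196315 = -0.77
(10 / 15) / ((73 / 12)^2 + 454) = 96/70705 = 0.00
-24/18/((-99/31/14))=1736/297 = 5.85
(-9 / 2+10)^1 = 11/2 = 5.50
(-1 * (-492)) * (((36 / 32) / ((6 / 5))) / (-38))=-1845/152 = -12.14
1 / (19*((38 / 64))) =32/361 = 0.09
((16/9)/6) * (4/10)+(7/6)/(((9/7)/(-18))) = -2189/135 = -16.21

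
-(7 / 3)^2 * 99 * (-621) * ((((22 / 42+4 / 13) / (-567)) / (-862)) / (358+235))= 57431/59806422 = 0.00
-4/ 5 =-0.80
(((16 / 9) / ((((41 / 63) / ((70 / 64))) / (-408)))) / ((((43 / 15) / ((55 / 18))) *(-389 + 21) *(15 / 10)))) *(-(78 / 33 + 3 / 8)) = -25094125/3892704 = -6.45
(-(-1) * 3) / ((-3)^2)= 1/3 = 0.33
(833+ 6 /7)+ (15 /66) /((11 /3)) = 1412659/1694 = 833.92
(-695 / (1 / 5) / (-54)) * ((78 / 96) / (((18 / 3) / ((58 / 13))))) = 100775/2592 = 38.88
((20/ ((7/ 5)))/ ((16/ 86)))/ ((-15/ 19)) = -4085/42 = -97.26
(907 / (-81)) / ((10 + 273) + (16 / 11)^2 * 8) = -109747/2939571 = -0.04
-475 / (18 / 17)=-8075/18 = -448.61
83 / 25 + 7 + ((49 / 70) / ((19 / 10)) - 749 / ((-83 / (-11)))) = -3492134/39425 = -88.58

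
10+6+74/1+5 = 95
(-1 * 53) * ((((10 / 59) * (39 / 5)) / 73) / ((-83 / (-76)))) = -314184/357481 = -0.88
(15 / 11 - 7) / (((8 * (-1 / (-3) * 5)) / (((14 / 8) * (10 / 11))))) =-651/968 = -0.67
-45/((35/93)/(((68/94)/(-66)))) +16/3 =72133/10857 = 6.64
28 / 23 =1.22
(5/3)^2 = 25/9 = 2.78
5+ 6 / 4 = 13/2 = 6.50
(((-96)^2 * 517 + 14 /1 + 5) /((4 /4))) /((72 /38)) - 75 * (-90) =90772129/36 = 2521448.03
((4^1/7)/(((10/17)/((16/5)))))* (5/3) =544/105 = 5.18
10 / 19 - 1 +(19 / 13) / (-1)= -478/247 = -1.94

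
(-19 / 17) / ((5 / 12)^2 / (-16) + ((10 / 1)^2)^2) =-43776/391679575 = 0.00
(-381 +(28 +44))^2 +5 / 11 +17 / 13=13654035/143 = 95482.76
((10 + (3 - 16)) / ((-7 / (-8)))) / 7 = -24/49 = -0.49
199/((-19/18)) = -3582/19 = -188.53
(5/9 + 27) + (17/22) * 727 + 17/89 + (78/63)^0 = 10406131/17622 = 590.52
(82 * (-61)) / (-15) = 5002/15 = 333.47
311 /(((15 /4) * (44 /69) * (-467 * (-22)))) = 7153/565070 = 0.01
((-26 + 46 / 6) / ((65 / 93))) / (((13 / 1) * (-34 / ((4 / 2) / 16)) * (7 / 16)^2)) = 5456/140777 = 0.04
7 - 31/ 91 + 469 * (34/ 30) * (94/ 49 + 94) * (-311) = -618382366/39 = -15855958.10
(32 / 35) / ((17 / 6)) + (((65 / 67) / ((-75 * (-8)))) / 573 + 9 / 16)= 194113193/219289392 = 0.89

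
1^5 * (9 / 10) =9/10 = 0.90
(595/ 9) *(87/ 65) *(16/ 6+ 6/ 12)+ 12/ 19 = 1248619/4446 = 280.84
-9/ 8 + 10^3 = 7991/8 = 998.88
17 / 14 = 1.21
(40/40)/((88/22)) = 0.25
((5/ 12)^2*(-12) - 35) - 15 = -625/12 = -52.08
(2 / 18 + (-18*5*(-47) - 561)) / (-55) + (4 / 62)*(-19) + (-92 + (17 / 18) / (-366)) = -163320619/1021140 = -159.94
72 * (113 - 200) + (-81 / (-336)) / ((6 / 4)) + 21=-349599/56 = -6242.84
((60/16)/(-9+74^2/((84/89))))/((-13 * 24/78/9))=-2835/1946432 = 0.00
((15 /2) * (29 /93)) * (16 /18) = 580/279 = 2.08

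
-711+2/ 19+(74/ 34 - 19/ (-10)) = -2283023/3230 = -706.82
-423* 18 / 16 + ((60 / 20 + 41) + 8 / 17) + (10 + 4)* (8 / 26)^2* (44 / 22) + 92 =-7739943/22984 = -336.75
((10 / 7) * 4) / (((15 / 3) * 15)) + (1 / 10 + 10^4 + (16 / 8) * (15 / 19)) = 39907003/3990 = 10001.76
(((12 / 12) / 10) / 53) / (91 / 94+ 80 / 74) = 1739/1888655 = 0.00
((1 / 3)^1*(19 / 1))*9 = 57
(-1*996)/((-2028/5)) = 415/169 = 2.46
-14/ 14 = -1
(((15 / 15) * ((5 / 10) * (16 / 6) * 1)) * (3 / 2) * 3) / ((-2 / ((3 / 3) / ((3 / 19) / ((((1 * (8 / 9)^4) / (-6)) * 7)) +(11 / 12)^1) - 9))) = 22.71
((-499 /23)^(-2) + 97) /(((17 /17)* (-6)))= -12076813/747003 = -16.17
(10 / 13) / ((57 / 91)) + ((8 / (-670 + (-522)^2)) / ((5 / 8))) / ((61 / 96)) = 152725766/124354905 = 1.23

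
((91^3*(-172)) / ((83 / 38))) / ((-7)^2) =-100517144/83 = -1211049.93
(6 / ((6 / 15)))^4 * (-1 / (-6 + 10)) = -50625/4 = -12656.25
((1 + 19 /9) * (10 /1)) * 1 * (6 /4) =140/3 = 46.67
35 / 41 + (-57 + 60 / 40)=-54.65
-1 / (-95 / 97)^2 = -9409/9025 = -1.04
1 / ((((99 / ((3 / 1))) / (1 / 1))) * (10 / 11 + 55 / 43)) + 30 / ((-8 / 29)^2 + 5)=5.92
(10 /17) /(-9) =-10/153 = -0.07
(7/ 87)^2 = 0.01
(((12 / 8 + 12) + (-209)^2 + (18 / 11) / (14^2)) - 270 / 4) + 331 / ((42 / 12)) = 47131863/1078 = 43721.58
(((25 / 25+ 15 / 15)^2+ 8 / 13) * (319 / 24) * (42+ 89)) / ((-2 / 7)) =-1462615/52 = -28127.21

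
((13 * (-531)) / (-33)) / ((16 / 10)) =130.74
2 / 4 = 1/2 = 0.50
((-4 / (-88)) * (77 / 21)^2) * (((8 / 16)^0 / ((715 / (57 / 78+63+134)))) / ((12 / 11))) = 56551/365040 = 0.15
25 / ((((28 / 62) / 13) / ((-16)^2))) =1289600/7 = 184228.57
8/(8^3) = 1/64 = 0.02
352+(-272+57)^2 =46577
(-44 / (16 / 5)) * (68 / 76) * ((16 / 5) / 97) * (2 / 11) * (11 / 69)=-1496/127167 = -0.01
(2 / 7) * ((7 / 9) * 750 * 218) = 36333.33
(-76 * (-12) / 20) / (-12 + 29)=228/85 = 2.68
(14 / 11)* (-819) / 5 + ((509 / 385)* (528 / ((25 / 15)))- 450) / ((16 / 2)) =-1635237/7700 = -212.37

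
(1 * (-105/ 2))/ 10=-21/4 = -5.25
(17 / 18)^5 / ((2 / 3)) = 1419857/1259712 = 1.13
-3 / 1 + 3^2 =6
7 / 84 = 1/12 = 0.08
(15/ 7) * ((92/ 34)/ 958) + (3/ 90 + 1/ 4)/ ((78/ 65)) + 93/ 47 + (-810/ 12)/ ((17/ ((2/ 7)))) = 209563615/192891384 = 1.09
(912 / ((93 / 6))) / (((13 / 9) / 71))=1165536/403 = 2892.15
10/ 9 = 1.11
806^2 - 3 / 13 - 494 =8438843/13 = 649141.77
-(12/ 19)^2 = -144/361 = -0.40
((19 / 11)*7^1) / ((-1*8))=-133/88 = -1.51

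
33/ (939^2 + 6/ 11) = 121/3232979 = 0.00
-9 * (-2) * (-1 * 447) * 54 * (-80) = 34758720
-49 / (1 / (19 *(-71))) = 66101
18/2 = 9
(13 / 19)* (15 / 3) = 65/19 = 3.42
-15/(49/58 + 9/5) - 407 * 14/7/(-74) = 4087/767 = 5.33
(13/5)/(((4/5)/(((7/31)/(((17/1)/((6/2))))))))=273/2108 = 0.13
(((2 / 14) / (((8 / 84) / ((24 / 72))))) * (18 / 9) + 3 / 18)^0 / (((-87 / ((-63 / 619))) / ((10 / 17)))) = 210/305167 = 0.00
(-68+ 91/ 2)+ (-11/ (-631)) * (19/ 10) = -70883/3155 = -22.47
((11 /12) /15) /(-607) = -11/109260 = 0.00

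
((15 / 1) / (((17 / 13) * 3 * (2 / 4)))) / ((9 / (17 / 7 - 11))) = -7.28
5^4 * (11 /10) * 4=2750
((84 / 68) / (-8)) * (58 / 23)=-609/1564 = -0.39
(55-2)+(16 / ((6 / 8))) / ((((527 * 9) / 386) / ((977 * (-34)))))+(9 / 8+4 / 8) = -57617.56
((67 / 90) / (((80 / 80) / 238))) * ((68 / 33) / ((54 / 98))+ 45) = 8635.58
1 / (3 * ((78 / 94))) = 47/117 = 0.40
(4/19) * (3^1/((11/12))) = 144/209 = 0.69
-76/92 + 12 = 257/23 = 11.17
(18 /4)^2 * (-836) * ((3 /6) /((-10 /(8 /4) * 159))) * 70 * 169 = 6675669/53 = 125956.02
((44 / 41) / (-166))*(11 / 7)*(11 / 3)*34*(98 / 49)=-181016/71463 = -2.53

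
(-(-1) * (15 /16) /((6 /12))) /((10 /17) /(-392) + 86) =12495/573094 = 0.02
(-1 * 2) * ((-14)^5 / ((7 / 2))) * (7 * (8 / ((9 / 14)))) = 240945152/9 = 26771683.56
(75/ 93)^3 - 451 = -13420116/29791 = -450.48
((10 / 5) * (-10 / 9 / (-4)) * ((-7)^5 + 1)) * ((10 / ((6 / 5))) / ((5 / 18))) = -280100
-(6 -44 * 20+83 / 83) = 873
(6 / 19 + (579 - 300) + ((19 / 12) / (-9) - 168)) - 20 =187019/2052 = 91.14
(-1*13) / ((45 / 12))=-52/15 = -3.47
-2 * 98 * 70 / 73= -13720/73 = -187.95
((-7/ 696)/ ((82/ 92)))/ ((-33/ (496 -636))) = -5635/117711 = -0.05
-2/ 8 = -1/4 = -0.25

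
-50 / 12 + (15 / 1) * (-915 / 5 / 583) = -31045/3498 = -8.88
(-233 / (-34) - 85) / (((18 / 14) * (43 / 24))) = -74396/2193 = -33.92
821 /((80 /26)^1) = 10673/40 = 266.82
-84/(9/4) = -37.33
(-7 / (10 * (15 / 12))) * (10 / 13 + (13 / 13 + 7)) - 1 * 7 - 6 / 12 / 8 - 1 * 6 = -93461/5200 = -17.97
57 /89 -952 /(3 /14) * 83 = -368740.69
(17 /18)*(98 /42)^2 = 833/162 = 5.14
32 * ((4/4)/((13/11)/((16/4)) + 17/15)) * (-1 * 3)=-63360/943 = -67.19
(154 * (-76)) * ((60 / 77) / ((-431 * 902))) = 4560/194381 = 0.02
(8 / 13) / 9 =8/117 = 0.07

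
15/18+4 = 29/6 = 4.83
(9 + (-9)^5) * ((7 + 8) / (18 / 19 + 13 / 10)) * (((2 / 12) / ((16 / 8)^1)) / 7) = -14022000/2989 = -4691.20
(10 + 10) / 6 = 10/3 = 3.33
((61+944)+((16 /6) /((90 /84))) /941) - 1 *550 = 19267087/42345 = 455.00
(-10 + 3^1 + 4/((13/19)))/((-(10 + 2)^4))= 5/89856 = 0.00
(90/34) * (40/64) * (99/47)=3.48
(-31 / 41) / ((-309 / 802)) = 24862/12669 = 1.96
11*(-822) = -9042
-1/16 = -0.06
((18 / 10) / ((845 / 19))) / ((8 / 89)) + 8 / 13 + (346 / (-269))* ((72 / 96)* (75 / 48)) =-16062931/36368800 = -0.44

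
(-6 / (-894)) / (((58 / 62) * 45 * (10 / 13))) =403/1944450 = 0.00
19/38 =0.50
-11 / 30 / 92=-11/2760 = 0.00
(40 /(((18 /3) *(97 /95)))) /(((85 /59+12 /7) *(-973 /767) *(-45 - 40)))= 17196140/895985799 = 0.02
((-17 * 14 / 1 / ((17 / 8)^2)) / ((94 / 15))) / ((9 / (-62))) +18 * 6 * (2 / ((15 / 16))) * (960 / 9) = 59047552/2397 = 24633.94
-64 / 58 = -32/29 = -1.10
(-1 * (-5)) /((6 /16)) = 40/3 = 13.33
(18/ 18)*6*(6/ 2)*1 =18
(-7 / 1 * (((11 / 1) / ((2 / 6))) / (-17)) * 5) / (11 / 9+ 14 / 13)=135135/4573 = 29.55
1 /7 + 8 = 57/7 = 8.14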